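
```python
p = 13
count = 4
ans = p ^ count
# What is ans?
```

Trace (tracking ans):
p = 13  # -> p = 13
count = 4  # -> count = 4
ans = p ^ count  # -> ans = 9

Answer: 9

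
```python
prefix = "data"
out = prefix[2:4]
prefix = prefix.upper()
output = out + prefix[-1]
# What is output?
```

Answer: 'taA'

Derivation:
Trace (tracking output):
prefix = 'data'  # -> prefix = 'data'
out = prefix[2:4]  # -> out = 'ta'
prefix = prefix.upper()  # -> prefix = 'DATA'
output = out + prefix[-1]  # -> output = 'taA'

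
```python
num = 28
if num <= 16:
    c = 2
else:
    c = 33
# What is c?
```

Trace (tracking c):
num = 28  # -> num = 28
if num <= 16:  # condition is False
else:
    c = 33  # -> c = 33

Answer: 33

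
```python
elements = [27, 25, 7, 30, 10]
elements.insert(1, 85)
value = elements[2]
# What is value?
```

Answer: 25

Derivation:
Trace (tracking value):
elements = [27, 25, 7, 30, 10]  # -> elements = [27, 25, 7, 30, 10]
elements.insert(1, 85)  # -> elements = [27, 85, 25, 7, 30, 10]
value = elements[2]  # -> value = 25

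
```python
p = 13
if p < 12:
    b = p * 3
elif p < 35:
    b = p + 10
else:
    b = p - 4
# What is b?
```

Answer: 23

Derivation:
Trace (tracking b):
p = 13  # -> p = 13
if p < 12:  # condition is False
elif p < 35:  # condition is True
    b = p + 10  # -> b = 23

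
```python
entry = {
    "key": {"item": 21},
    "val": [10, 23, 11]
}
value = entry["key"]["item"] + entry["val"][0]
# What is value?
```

Trace (tracking value):
entry = {'key': {'item': 21}, 'val': [10, 23, 11]}  # -> entry = {'key': {'item': 21}, 'val': [10, 23, 11]}
value = entry['key']['item'] + entry['val'][0]  # -> value = 31

Answer: 31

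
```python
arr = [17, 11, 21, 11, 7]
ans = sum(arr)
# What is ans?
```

Answer: 67

Derivation:
Trace (tracking ans):
arr = [17, 11, 21, 11, 7]  # -> arr = [17, 11, 21, 11, 7]
ans = sum(arr)  # -> ans = 67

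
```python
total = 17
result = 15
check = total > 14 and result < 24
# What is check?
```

Trace (tracking check):
total = 17  # -> total = 17
result = 15  # -> result = 15
check = total > 14 and result < 24  # -> check = True

Answer: True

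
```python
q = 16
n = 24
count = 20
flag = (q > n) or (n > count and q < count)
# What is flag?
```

Answer: True

Derivation:
Trace (tracking flag):
q = 16  # -> q = 16
n = 24  # -> n = 24
count = 20  # -> count = 20
flag = q > n or (n > count and q < count)  # -> flag = True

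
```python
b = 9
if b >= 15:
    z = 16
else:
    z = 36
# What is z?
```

Answer: 36

Derivation:
Trace (tracking z):
b = 9  # -> b = 9
if b >= 15:  # condition is False
else:
    z = 36  # -> z = 36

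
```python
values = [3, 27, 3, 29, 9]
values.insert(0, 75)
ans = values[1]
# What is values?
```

Answer: [75, 3, 27, 3, 29, 9]

Derivation:
Trace (tracking values):
values = [3, 27, 3, 29, 9]  # -> values = [3, 27, 3, 29, 9]
values.insert(0, 75)  # -> values = [75, 3, 27, 3, 29, 9]
ans = values[1]  # -> ans = 3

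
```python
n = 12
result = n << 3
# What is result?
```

Trace (tracking result):
n = 12  # -> n = 12
result = n << 3  # -> result = 96

Answer: 96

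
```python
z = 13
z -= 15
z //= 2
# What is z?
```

Trace (tracking z):
z = 13  # -> z = 13
z -= 15  # -> z = -2
z //= 2  # -> z = -1

Answer: -1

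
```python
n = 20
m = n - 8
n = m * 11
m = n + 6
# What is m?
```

Trace (tracking m):
n = 20  # -> n = 20
m = n - 8  # -> m = 12
n = m * 11  # -> n = 132
m = n + 6  # -> m = 138

Answer: 138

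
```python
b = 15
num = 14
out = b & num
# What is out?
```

Answer: 14

Derivation:
Trace (tracking out):
b = 15  # -> b = 15
num = 14  # -> num = 14
out = b & num  # -> out = 14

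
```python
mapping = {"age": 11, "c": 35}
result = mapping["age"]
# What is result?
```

Answer: 11

Derivation:
Trace (tracking result):
mapping = {'age': 11, 'c': 35}  # -> mapping = {'age': 11, 'c': 35}
result = mapping['age']  # -> result = 11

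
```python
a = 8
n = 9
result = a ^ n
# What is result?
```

Trace (tracking result):
a = 8  # -> a = 8
n = 9  # -> n = 9
result = a ^ n  # -> result = 1

Answer: 1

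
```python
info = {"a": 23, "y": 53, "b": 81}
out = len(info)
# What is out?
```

Trace (tracking out):
info = {'a': 23, 'y': 53, 'b': 81}  # -> info = {'a': 23, 'y': 53, 'b': 81}
out = len(info)  # -> out = 3

Answer: 3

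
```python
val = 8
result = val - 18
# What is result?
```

Trace (tracking result):
val = 8  # -> val = 8
result = val - 18  # -> result = -10

Answer: -10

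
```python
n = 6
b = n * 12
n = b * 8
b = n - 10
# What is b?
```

Trace (tracking b):
n = 6  # -> n = 6
b = n * 12  # -> b = 72
n = b * 8  # -> n = 576
b = n - 10  # -> b = 566

Answer: 566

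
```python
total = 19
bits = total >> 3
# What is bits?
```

Answer: 2

Derivation:
Trace (tracking bits):
total = 19  # -> total = 19
bits = total >> 3  # -> bits = 2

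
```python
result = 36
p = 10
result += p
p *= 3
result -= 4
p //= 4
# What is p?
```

Answer: 7

Derivation:
Trace (tracking p):
result = 36  # -> result = 36
p = 10  # -> p = 10
result += p  # -> result = 46
p *= 3  # -> p = 30
result -= 4  # -> result = 42
p //= 4  # -> p = 7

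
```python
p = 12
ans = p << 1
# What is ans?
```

Answer: 24

Derivation:
Trace (tracking ans):
p = 12  # -> p = 12
ans = p << 1  # -> ans = 24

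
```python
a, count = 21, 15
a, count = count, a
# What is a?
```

Answer: 15

Derivation:
Trace (tracking a):
a, count = (21, 15)  # -> a = 21, count = 15
a, count = (count, a)  # -> a = 15, count = 21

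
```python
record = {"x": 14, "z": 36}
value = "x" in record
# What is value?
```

Answer: True

Derivation:
Trace (tracking value):
record = {'x': 14, 'z': 36}  # -> record = {'x': 14, 'z': 36}
value = 'x' in record  # -> value = True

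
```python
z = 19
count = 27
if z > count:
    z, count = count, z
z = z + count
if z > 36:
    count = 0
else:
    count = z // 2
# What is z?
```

Answer: 46

Derivation:
Trace (tracking z):
z = 19  # -> z = 19
count = 27  # -> count = 27
if z > count:  # condition is False
z = z + count  # -> z = 46
if z > 36:  # condition is True
    count = 0  # -> count = 0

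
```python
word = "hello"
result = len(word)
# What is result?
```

Answer: 5

Derivation:
Trace (tracking result):
word = 'hello'  # -> word = 'hello'
result = len(word)  # -> result = 5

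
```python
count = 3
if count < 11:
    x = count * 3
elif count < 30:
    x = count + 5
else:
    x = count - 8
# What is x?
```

Answer: 9

Derivation:
Trace (tracking x):
count = 3  # -> count = 3
if count < 11:  # condition is True
    x = count * 3  # -> x = 9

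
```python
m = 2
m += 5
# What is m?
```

Answer: 7

Derivation:
Trace (tracking m):
m = 2  # -> m = 2
m += 5  # -> m = 7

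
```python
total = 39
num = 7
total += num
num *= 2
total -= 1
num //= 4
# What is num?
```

Answer: 3

Derivation:
Trace (tracking num):
total = 39  # -> total = 39
num = 7  # -> num = 7
total += num  # -> total = 46
num *= 2  # -> num = 14
total -= 1  # -> total = 45
num //= 4  # -> num = 3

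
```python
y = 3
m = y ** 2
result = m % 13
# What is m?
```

Answer: 9

Derivation:
Trace (tracking m):
y = 3  # -> y = 3
m = y ** 2  # -> m = 9
result = m % 13  # -> result = 9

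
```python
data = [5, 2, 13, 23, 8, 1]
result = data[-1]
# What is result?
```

Trace (tracking result):
data = [5, 2, 13, 23, 8, 1]  # -> data = [5, 2, 13, 23, 8, 1]
result = data[-1]  # -> result = 1

Answer: 1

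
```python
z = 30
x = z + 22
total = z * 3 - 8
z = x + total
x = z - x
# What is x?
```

Answer: 82

Derivation:
Trace (tracking x):
z = 30  # -> z = 30
x = z + 22  # -> x = 52
total = z * 3 - 8  # -> total = 82
z = x + total  # -> z = 134
x = z - x  # -> x = 82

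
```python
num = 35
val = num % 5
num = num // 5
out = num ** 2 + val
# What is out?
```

Answer: 49

Derivation:
Trace (tracking out):
num = 35  # -> num = 35
val = num % 5  # -> val = 0
num = num // 5  # -> num = 7
out = num ** 2 + val  # -> out = 49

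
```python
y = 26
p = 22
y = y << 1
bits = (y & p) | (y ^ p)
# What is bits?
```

Trace (tracking bits):
y = 26  # -> y = 26
p = 22  # -> p = 22
y = y << 1  # -> y = 52
bits = y & p | y ^ p  # -> bits = 54

Answer: 54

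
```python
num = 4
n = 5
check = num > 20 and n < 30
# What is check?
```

Trace (tracking check):
num = 4  # -> num = 4
n = 5  # -> n = 5
check = num > 20 and n < 30  # -> check = False

Answer: False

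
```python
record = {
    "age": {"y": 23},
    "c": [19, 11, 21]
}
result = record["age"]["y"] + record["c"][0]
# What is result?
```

Trace (tracking result):
record = {'age': {'y': 23}, 'c': [19, 11, 21]}  # -> record = {'age': {'y': 23}, 'c': [19, 11, 21]}
result = record['age']['y'] + record['c'][0]  # -> result = 42

Answer: 42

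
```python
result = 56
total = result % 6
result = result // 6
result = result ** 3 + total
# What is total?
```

Trace (tracking total):
result = 56  # -> result = 56
total = result % 6  # -> total = 2
result = result // 6  # -> result = 9
result = result ** 3 + total  # -> result = 731

Answer: 2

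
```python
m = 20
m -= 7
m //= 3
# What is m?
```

Answer: 4

Derivation:
Trace (tracking m):
m = 20  # -> m = 20
m -= 7  # -> m = 13
m //= 3  # -> m = 4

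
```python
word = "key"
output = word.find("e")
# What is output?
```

Answer: 1

Derivation:
Trace (tracking output):
word = 'key'  # -> word = 'key'
output = word.find('e')  # -> output = 1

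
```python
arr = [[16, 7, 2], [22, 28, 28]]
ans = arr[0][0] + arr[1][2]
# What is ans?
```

Trace (tracking ans):
arr = [[16, 7, 2], [22, 28, 28]]  # -> arr = [[16, 7, 2], [22, 28, 28]]
ans = arr[0][0] + arr[1][2]  # -> ans = 44

Answer: 44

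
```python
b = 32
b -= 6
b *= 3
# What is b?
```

Trace (tracking b):
b = 32  # -> b = 32
b -= 6  # -> b = 26
b *= 3  # -> b = 78

Answer: 78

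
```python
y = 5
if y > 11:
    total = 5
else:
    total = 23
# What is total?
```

Trace (tracking total):
y = 5  # -> y = 5
if y > 11:  # condition is False
else:
    total = 23  # -> total = 23

Answer: 23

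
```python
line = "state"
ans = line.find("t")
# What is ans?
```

Trace (tracking ans):
line = 'state'  # -> line = 'state'
ans = line.find('t')  # -> ans = 1

Answer: 1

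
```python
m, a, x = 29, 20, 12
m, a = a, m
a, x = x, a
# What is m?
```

Trace (tracking m):
m, a, x = (29, 20, 12)  # -> m = 29, a = 20, x = 12
m, a = (a, m)  # -> m = 20, a = 29
a, x = (x, a)  # -> a = 12, x = 29

Answer: 20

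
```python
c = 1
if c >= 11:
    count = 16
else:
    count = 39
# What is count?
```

Trace (tracking count):
c = 1  # -> c = 1
if c >= 11:  # condition is False
else:
    count = 39  # -> count = 39

Answer: 39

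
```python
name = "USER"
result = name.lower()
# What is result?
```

Answer: 'user'

Derivation:
Trace (tracking result):
name = 'USER'  # -> name = 'USER'
result = name.lower()  # -> result = 'user'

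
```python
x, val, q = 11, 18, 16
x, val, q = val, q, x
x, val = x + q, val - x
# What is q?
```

Trace (tracking q):
x, val, q = (11, 18, 16)  # -> x = 11, val = 18, q = 16
x, val, q = (val, q, x)  # -> x = 18, val = 16, q = 11
x, val = (x + q, val - x)  # -> x = 29, val = -2

Answer: 11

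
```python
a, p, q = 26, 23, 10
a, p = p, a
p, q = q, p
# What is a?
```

Trace (tracking a):
a, p, q = (26, 23, 10)  # -> a = 26, p = 23, q = 10
a, p = (p, a)  # -> a = 23, p = 26
p, q = (q, p)  # -> p = 10, q = 26

Answer: 23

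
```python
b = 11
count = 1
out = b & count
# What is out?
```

Trace (tracking out):
b = 11  # -> b = 11
count = 1  # -> count = 1
out = b & count  # -> out = 1

Answer: 1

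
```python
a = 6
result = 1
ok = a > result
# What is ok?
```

Trace (tracking ok):
a = 6  # -> a = 6
result = 1  # -> result = 1
ok = a > result  # -> ok = True

Answer: True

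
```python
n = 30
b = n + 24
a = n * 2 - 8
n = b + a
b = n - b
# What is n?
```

Trace (tracking n):
n = 30  # -> n = 30
b = n + 24  # -> b = 54
a = n * 2 - 8  # -> a = 52
n = b + a  # -> n = 106
b = n - b  # -> b = 52

Answer: 106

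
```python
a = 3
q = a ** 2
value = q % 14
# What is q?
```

Answer: 9

Derivation:
Trace (tracking q):
a = 3  # -> a = 3
q = a ** 2  # -> q = 9
value = q % 14  # -> value = 9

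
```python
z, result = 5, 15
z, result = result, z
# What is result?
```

Trace (tracking result):
z, result = (5, 15)  # -> z = 5, result = 15
z, result = (result, z)  # -> z = 15, result = 5

Answer: 5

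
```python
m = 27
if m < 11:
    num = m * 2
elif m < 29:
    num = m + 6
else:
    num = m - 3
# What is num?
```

Answer: 33

Derivation:
Trace (tracking num):
m = 27  # -> m = 27
if m < 11:  # condition is False
elif m < 29:  # condition is True
    num = m + 6  # -> num = 33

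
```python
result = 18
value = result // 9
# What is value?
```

Trace (tracking value):
result = 18  # -> result = 18
value = result // 9  # -> value = 2

Answer: 2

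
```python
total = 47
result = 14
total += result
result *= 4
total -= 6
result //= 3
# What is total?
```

Answer: 55

Derivation:
Trace (tracking total):
total = 47  # -> total = 47
result = 14  # -> result = 14
total += result  # -> total = 61
result *= 4  # -> result = 56
total -= 6  # -> total = 55
result //= 3  # -> result = 18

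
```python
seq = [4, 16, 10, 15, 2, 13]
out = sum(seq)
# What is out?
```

Answer: 60

Derivation:
Trace (tracking out):
seq = [4, 16, 10, 15, 2, 13]  # -> seq = [4, 16, 10, 15, 2, 13]
out = sum(seq)  # -> out = 60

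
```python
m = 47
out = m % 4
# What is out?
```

Answer: 3

Derivation:
Trace (tracking out):
m = 47  # -> m = 47
out = m % 4  # -> out = 3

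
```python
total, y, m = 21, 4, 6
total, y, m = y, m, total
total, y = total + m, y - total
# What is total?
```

Answer: 25

Derivation:
Trace (tracking total):
total, y, m = (21, 4, 6)  # -> total = 21, y = 4, m = 6
total, y, m = (y, m, total)  # -> total = 4, y = 6, m = 21
total, y = (total + m, y - total)  # -> total = 25, y = 2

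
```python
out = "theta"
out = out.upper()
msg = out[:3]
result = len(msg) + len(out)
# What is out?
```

Trace (tracking out):
out = 'theta'  # -> out = 'theta'
out = out.upper()  # -> out = 'THETA'
msg = out[:3]  # -> msg = 'THE'
result = len(msg) + len(out)  # -> result = 8

Answer: 'THETA'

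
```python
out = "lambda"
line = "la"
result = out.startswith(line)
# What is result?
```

Trace (tracking result):
out = 'lambda'  # -> out = 'lambda'
line = 'la'  # -> line = 'la'
result = out.startswith(line)  # -> result = True

Answer: True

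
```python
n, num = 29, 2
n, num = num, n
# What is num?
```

Trace (tracking num):
n, num = (29, 2)  # -> n = 29, num = 2
n, num = (num, n)  # -> n = 2, num = 29

Answer: 29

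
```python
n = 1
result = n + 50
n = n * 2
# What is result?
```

Answer: 51

Derivation:
Trace (tracking result):
n = 1  # -> n = 1
result = n + 50  # -> result = 51
n = n * 2  # -> n = 2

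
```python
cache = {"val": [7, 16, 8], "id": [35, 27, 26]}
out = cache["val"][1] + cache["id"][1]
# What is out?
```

Answer: 43

Derivation:
Trace (tracking out):
cache = {'val': [7, 16, 8], 'id': [35, 27, 26]}  # -> cache = {'val': [7, 16, 8], 'id': [35, 27, 26]}
out = cache['val'][1] + cache['id'][1]  # -> out = 43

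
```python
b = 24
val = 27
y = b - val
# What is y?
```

Answer: -3

Derivation:
Trace (tracking y):
b = 24  # -> b = 24
val = 27  # -> val = 27
y = b - val  # -> y = -3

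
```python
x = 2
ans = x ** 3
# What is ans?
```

Answer: 8

Derivation:
Trace (tracking ans):
x = 2  # -> x = 2
ans = x ** 3  # -> ans = 8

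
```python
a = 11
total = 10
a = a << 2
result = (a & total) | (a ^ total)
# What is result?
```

Answer: 46

Derivation:
Trace (tracking result):
a = 11  # -> a = 11
total = 10  # -> total = 10
a = a << 2  # -> a = 44
result = a & total | a ^ total  # -> result = 46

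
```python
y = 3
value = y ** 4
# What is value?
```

Trace (tracking value):
y = 3  # -> y = 3
value = y ** 4  # -> value = 81

Answer: 81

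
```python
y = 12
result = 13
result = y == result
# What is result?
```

Trace (tracking result):
y = 12  # -> y = 12
result = 13  # -> result = 13
result = y == result  # -> result = False

Answer: False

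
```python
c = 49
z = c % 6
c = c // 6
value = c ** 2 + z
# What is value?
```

Answer: 65

Derivation:
Trace (tracking value):
c = 49  # -> c = 49
z = c % 6  # -> z = 1
c = c // 6  # -> c = 8
value = c ** 2 + z  # -> value = 65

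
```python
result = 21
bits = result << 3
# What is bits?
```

Trace (tracking bits):
result = 21  # -> result = 21
bits = result << 3  # -> bits = 168

Answer: 168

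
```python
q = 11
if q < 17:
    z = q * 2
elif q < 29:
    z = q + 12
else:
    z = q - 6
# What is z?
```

Trace (tracking z):
q = 11  # -> q = 11
if q < 17:  # condition is True
    z = q * 2  # -> z = 22

Answer: 22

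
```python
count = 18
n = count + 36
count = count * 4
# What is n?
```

Answer: 54

Derivation:
Trace (tracking n):
count = 18  # -> count = 18
n = count + 36  # -> n = 54
count = count * 4  # -> count = 72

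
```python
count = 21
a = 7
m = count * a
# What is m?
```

Answer: 147

Derivation:
Trace (tracking m):
count = 21  # -> count = 21
a = 7  # -> a = 7
m = count * a  # -> m = 147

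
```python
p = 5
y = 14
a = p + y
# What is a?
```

Answer: 19

Derivation:
Trace (tracking a):
p = 5  # -> p = 5
y = 14  # -> y = 14
a = p + y  # -> a = 19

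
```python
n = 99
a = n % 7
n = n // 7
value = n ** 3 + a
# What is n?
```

Answer: 14

Derivation:
Trace (tracking n):
n = 99  # -> n = 99
a = n % 7  # -> a = 1
n = n // 7  # -> n = 14
value = n ** 3 + a  # -> value = 2745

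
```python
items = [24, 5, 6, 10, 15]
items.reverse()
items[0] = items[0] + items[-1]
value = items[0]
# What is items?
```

Trace (tracking items):
items = [24, 5, 6, 10, 15]  # -> items = [24, 5, 6, 10, 15]
items.reverse()  # -> items = [15, 10, 6, 5, 24]
items[0] = items[0] + items[-1]  # -> items = [39, 10, 6, 5, 24]
value = items[0]  # -> value = 39

Answer: [39, 10, 6, 5, 24]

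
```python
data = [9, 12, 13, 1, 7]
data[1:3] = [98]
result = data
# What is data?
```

Answer: [9, 98, 1, 7]

Derivation:
Trace (tracking data):
data = [9, 12, 13, 1, 7]  # -> data = [9, 12, 13, 1, 7]
data[1:3] = [98]  # -> data = [9, 98, 1, 7]
result = data  # -> result = [9, 98, 1, 7]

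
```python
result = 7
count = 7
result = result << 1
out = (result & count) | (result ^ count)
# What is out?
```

Answer: 15

Derivation:
Trace (tracking out):
result = 7  # -> result = 7
count = 7  # -> count = 7
result = result << 1  # -> result = 14
out = result & count | result ^ count  # -> out = 15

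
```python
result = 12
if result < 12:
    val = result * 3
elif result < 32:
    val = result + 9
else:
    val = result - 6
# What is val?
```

Trace (tracking val):
result = 12  # -> result = 12
if result < 12:  # condition is False
elif result < 32:  # condition is True
    val = result + 9  # -> val = 21

Answer: 21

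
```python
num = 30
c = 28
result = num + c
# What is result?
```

Answer: 58

Derivation:
Trace (tracking result):
num = 30  # -> num = 30
c = 28  # -> c = 28
result = num + c  # -> result = 58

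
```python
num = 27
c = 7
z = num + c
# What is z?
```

Trace (tracking z):
num = 27  # -> num = 27
c = 7  # -> c = 7
z = num + c  # -> z = 34

Answer: 34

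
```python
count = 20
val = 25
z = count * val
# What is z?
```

Answer: 500

Derivation:
Trace (tracking z):
count = 20  # -> count = 20
val = 25  # -> val = 25
z = count * val  # -> z = 500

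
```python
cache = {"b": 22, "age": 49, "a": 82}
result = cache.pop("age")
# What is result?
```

Answer: 49

Derivation:
Trace (tracking result):
cache = {'b': 22, 'age': 49, 'a': 82}  # -> cache = {'b': 22, 'age': 49, 'a': 82}
result = cache.pop('age')  # -> result = 49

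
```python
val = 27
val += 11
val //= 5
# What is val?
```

Answer: 7

Derivation:
Trace (tracking val):
val = 27  # -> val = 27
val += 11  # -> val = 38
val //= 5  # -> val = 7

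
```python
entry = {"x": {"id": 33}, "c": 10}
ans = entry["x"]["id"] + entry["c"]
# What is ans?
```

Answer: 43

Derivation:
Trace (tracking ans):
entry = {'x': {'id': 33}, 'c': 10}  # -> entry = {'x': {'id': 33}, 'c': 10}
ans = entry['x']['id'] + entry['c']  # -> ans = 43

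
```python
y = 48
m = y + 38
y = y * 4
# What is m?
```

Answer: 86

Derivation:
Trace (tracking m):
y = 48  # -> y = 48
m = y + 38  # -> m = 86
y = y * 4  # -> y = 192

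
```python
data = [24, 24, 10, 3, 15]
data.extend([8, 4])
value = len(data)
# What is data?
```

Trace (tracking data):
data = [24, 24, 10, 3, 15]  # -> data = [24, 24, 10, 3, 15]
data.extend([8, 4])  # -> data = [24, 24, 10, 3, 15, 8, 4]
value = len(data)  # -> value = 7

Answer: [24, 24, 10, 3, 15, 8, 4]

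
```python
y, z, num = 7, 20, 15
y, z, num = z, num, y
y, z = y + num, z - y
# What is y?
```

Answer: 27

Derivation:
Trace (tracking y):
y, z, num = (7, 20, 15)  # -> y = 7, z = 20, num = 15
y, z, num = (z, num, y)  # -> y = 20, z = 15, num = 7
y, z = (y + num, z - y)  # -> y = 27, z = -5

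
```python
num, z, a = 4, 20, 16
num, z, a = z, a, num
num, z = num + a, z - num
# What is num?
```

Trace (tracking num):
num, z, a = (4, 20, 16)  # -> num = 4, z = 20, a = 16
num, z, a = (z, a, num)  # -> num = 20, z = 16, a = 4
num, z = (num + a, z - num)  # -> num = 24, z = -4

Answer: 24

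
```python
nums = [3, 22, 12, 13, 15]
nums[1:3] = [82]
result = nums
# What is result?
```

Answer: [3, 82, 13, 15]

Derivation:
Trace (tracking result):
nums = [3, 22, 12, 13, 15]  # -> nums = [3, 22, 12, 13, 15]
nums[1:3] = [82]  # -> nums = [3, 82, 13, 15]
result = nums  # -> result = [3, 82, 13, 15]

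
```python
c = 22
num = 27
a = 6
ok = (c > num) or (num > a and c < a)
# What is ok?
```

Trace (tracking ok):
c = 22  # -> c = 22
num = 27  # -> num = 27
a = 6  # -> a = 6
ok = c > num or (num > a and c < a)  # -> ok = False

Answer: False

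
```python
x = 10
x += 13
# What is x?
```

Answer: 23

Derivation:
Trace (tracking x):
x = 10  # -> x = 10
x += 13  # -> x = 23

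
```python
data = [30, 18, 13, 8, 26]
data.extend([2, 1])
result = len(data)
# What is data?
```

Trace (tracking data):
data = [30, 18, 13, 8, 26]  # -> data = [30, 18, 13, 8, 26]
data.extend([2, 1])  # -> data = [30, 18, 13, 8, 26, 2, 1]
result = len(data)  # -> result = 7

Answer: [30, 18, 13, 8, 26, 2, 1]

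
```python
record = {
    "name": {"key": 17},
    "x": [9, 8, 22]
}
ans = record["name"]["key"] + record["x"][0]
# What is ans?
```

Answer: 26

Derivation:
Trace (tracking ans):
record = {'name': {'key': 17}, 'x': [9, 8, 22]}  # -> record = {'name': {'key': 17}, 'x': [9, 8, 22]}
ans = record['name']['key'] + record['x'][0]  # -> ans = 26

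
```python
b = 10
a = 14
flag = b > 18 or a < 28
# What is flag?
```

Trace (tracking flag):
b = 10  # -> b = 10
a = 14  # -> a = 14
flag = b > 18 or a < 28  # -> flag = True

Answer: True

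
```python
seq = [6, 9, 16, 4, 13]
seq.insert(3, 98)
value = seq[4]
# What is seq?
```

Trace (tracking seq):
seq = [6, 9, 16, 4, 13]  # -> seq = [6, 9, 16, 4, 13]
seq.insert(3, 98)  # -> seq = [6, 9, 16, 98, 4, 13]
value = seq[4]  # -> value = 4

Answer: [6, 9, 16, 98, 4, 13]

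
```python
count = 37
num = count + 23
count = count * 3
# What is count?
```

Trace (tracking count):
count = 37  # -> count = 37
num = count + 23  # -> num = 60
count = count * 3  # -> count = 111

Answer: 111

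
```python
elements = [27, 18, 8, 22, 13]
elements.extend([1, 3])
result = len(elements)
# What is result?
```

Answer: 7

Derivation:
Trace (tracking result):
elements = [27, 18, 8, 22, 13]  # -> elements = [27, 18, 8, 22, 13]
elements.extend([1, 3])  # -> elements = [27, 18, 8, 22, 13, 1, 3]
result = len(elements)  # -> result = 7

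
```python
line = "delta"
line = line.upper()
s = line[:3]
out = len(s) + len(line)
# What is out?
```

Answer: 8

Derivation:
Trace (tracking out):
line = 'delta'  # -> line = 'delta'
line = line.upper()  # -> line = 'DELTA'
s = line[:3]  # -> s = 'DEL'
out = len(s) + len(line)  # -> out = 8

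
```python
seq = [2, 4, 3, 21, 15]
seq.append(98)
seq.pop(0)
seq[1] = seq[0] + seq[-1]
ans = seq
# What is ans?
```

Answer: [4, 102, 21, 15, 98]

Derivation:
Trace (tracking ans):
seq = [2, 4, 3, 21, 15]  # -> seq = [2, 4, 3, 21, 15]
seq.append(98)  # -> seq = [2, 4, 3, 21, 15, 98]
seq.pop(0)  # -> seq = [4, 3, 21, 15, 98]
seq[1] = seq[0] + seq[-1]  # -> seq = [4, 102, 21, 15, 98]
ans = seq  # -> ans = [4, 102, 21, 15, 98]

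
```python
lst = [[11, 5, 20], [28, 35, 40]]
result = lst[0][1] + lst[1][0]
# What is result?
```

Answer: 33

Derivation:
Trace (tracking result):
lst = [[11, 5, 20], [28, 35, 40]]  # -> lst = [[11, 5, 20], [28, 35, 40]]
result = lst[0][1] + lst[1][0]  # -> result = 33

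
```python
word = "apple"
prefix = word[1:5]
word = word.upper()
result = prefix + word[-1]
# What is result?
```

Answer: 'ppleE'

Derivation:
Trace (tracking result):
word = 'apple'  # -> word = 'apple'
prefix = word[1:5]  # -> prefix = 'pple'
word = word.upper()  # -> word = 'APPLE'
result = prefix + word[-1]  # -> result = 'ppleE'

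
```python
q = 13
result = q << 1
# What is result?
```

Answer: 26

Derivation:
Trace (tracking result):
q = 13  # -> q = 13
result = q << 1  # -> result = 26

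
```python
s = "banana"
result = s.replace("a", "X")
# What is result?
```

Answer: 'bXnXnX'

Derivation:
Trace (tracking result):
s = 'banana'  # -> s = 'banana'
result = s.replace('a', 'X')  # -> result = 'bXnXnX'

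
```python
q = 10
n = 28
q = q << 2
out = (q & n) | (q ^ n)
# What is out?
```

Trace (tracking out):
q = 10  # -> q = 10
n = 28  # -> n = 28
q = q << 2  # -> q = 40
out = q & n | q ^ n  # -> out = 60

Answer: 60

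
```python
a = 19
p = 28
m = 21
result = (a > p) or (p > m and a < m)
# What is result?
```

Trace (tracking result):
a = 19  # -> a = 19
p = 28  # -> p = 28
m = 21  # -> m = 21
result = a > p or (p > m and a < m)  # -> result = True

Answer: True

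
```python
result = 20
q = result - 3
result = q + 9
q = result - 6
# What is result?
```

Trace (tracking result):
result = 20  # -> result = 20
q = result - 3  # -> q = 17
result = q + 9  # -> result = 26
q = result - 6  # -> q = 20

Answer: 26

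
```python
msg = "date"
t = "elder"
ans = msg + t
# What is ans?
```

Answer: 'dateelder'

Derivation:
Trace (tracking ans):
msg = 'date'  # -> msg = 'date'
t = 'elder'  # -> t = 'elder'
ans = msg + t  # -> ans = 'dateelder'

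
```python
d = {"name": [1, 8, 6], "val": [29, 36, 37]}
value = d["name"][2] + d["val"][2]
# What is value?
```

Trace (tracking value):
d = {'name': [1, 8, 6], 'val': [29, 36, 37]}  # -> d = {'name': [1, 8, 6], 'val': [29, 36, 37]}
value = d['name'][2] + d['val'][2]  # -> value = 43

Answer: 43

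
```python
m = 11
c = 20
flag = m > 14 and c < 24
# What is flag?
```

Answer: False

Derivation:
Trace (tracking flag):
m = 11  # -> m = 11
c = 20  # -> c = 20
flag = m > 14 and c < 24  # -> flag = False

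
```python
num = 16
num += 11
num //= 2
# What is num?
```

Trace (tracking num):
num = 16  # -> num = 16
num += 11  # -> num = 27
num //= 2  # -> num = 13

Answer: 13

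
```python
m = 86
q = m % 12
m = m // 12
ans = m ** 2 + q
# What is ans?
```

Answer: 51

Derivation:
Trace (tracking ans):
m = 86  # -> m = 86
q = m % 12  # -> q = 2
m = m // 12  # -> m = 7
ans = m ** 2 + q  # -> ans = 51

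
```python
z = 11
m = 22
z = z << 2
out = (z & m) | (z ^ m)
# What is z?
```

Trace (tracking z):
z = 11  # -> z = 11
m = 22  # -> m = 22
z = z << 2  # -> z = 44
out = z & m | z ^ m  # -> out = 62

Answer: 44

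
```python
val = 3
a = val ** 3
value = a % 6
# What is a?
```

Answer: 27

Derivation:
Trace (tracking a):
val = 3  # -> val = 3
a = val ** 3  # -> a = 27
value = a % 6  # -> value = 3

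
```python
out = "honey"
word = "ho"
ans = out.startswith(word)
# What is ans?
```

Trace (tracking ans):
out = 'honey'  # -> out = 'honey'
word = 'ho'  # -> word = 'ho'
ans = out.startswith(word)  # -> ans = True

Answer: True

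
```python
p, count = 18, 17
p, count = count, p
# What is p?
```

Trace (tracking p):
p, count = (18, 17)  # -> p = 18, count = 17
p, count = (count, p)  # -> p = 17, count = 18

Answer: 17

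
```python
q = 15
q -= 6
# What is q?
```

Trace (tracking q):
q = 15  # -> q = 15
q -= 6  # -> q = 9

Answer: 9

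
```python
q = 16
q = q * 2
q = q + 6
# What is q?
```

Answer: 38

Derivation:
Trace (tracking q):
q = 16  # -> q = 16
q = q * 2  # -> q = 32
q = q + 6  # -> q = 38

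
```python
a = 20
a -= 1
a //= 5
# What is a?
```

Trace (tracking a):
a = 20  # -> a = 20
a -= 1  # -> a = 19
a //= 5  # -> a = 3

Answer: 3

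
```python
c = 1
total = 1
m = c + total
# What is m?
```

Trace (tracking m):
c = 1  # -> c = 1
total = 1  # -> total = 1
m = c + total  # -> m = 2

Answer: 2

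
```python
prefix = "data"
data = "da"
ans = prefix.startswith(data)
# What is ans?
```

Answer: True

Derivation:
Trace (tracking ans):
prefix = 'data'  # -> prefix = 'data'
data = 'da'  # -> data = 'da'
ans = prefix.startswith(data)  # -> ans = True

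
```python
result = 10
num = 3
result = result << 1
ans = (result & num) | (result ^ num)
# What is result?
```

Answer: 20

Derivation:
Trace (tracking result):
result = 10  # -> result = 10
num = 3  # -> num = 3
result = result << 1  # -> result = 20
ans = result & num | result ^ num  # -> ans = 23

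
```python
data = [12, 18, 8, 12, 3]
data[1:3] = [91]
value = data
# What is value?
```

Answer: [12, 91, 12, 3]

Derivation:
Trace (tracking value):
data = [12, 18, 8, 12, 3]  # -> data = [12, 18, 8, 12, 3]
data[1:3] = [91]  # -> data = [12, 91, 12, 3]
value = data  # -> value = [12, 91, 12, 3]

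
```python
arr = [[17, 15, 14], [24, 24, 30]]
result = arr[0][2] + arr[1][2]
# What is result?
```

Answer: 44

Derivation:
Trace (tracking result):
arr = [[17, 15, 14], [24, 24, 30]]  # -> arr = [[17, 15, 14], [24, 24, 30]]
result = arr[0][2] + arr[1][2]  # -> result = 44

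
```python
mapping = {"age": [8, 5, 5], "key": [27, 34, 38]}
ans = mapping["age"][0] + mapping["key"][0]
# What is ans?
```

Trace (tracking ans):
mapping = {'age': [8, 5, 5], 'key': [27, 34, 38]}  # -> mapping = {'age': [8, 5, 5], 'key': [27, 34, 38]}
ans = mapping['age'][0] + mapping['key'][0]  # -> ans = 35

Answer: 35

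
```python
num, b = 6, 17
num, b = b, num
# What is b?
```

Answer: 6

Derivation:
Trace (tracking b):
num, b = (6, 17)  # -> num = 6, b = 17
num, b = (b, num)  # -> num = 17, b = 6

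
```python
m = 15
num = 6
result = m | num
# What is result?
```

Answer: 15

Derivation:
Trace (tracking result):
m = 15  # -> m = 15
num = 6  # -> num = 6
result = m | num  # -> result = 15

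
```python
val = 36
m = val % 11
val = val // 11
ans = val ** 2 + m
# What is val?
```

Trace (tracking val):
val = 36  # -> val = 36
m = val % 11  # -> m = 3
val = val // 11  # -> val = 3
ans = val ** 2 + m  # -> ans = 12

Answer: 3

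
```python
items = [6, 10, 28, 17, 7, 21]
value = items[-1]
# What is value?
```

Answer: 21

Derivation:
Trace (tracking value):
items = [6, 10, 28, 17, 7, 21]  # -> items = [6, 10, 28, 17, 7, 21]
value = items[-1]  # -> value = 21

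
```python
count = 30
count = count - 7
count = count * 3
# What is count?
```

Answer: 69

Derivation:
Trace (tracking count):
count = 30  # -> count = 30
count = count - 7  # -> count = 23
count = count * 3  # -> count = 69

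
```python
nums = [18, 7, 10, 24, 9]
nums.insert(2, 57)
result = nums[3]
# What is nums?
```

Answer: [18, 7, 57, 10, 24, 9]

Derivation:
Trace (tracking nums):
nums = [18, 7, 10, 24, 9]  # -> nums = [18, 7, 10, 24, 9]
nums.insert(2, 57)  # -> nums = [18, 7, 57, 10, 24, 9]
result = nums[3]  # -> result = 10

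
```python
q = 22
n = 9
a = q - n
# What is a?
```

Trace (tracking a):
q = 22  # -> q = 22
n = 9  # -> n = 9
a = q - n  # -> a = 13

Answer: 13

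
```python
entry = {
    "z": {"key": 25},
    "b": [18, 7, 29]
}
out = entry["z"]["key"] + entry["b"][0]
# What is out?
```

Answer: 43

Derivation:
Trace (tracking out):
entry = {'z': {'key': 25}, 'b': [18, 7, 29]}  # -> entry = {'z': {'key': 25}, 'b': [18, 7, 29]}
out = entry['z']['key'] + entry['b'][0]  # -> out = 43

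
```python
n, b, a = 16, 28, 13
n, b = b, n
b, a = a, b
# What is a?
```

Trace (tracking a):
n, b, a = (16, 28, 13)  # -> n = 16, b = 28, a = 13
n, b = (b, n)  # -> n = 28, b = 16
b, a = (a, b)  # -> b = 13, a = 16

Answer: 16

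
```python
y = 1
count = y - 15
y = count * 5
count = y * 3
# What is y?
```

Trace (tracking y):
y = 1  # -> y = 1
count = y - 15  # -> count = -14
y = count * 5  # -> y = -70
count = y * 3  # -> count = -210

Answer: -70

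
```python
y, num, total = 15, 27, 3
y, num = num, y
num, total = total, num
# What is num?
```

Answer: 3

Derivation:
Trace (tracking num):
y, num, total = (15, 27, 3)  # -> y = 15, num = 27, total = 3
y, num = (num, y)  # -> y = 27, num = 15
num, total = (total, num)  # -> num = 3, total = 15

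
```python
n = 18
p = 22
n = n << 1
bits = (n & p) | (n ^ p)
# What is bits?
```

Answer: 54

Derivation:
Trace (tracking bits):
n = 18  # -> n = 18
p = 22  # -> p = 22
n = n << 1  # -> n = 36
bits = n & p | n ^ p  # -> bits = 54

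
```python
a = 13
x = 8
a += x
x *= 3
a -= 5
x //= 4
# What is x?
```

Trace (tracking x):
a = 13  # -> a = 13
x = 8  # -> x = 8
a += x  # -> a = 21
x *= 3  # -> x = 24
a -= 5  # -> a = 16
x //= 4  # -> x = 6

Answer: 6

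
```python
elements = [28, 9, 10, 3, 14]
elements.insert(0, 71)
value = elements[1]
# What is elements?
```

Trace (tracking elements):
elements = [28, 9, 10, 3, 14]  # -> elements = [28, 9, 10, 3, 14]
elements.insert(0, 71)  # -> elements = [71, 28, 9, 10, 3, 14]
value = elements[1]  # -> value = 28

Answer: [71, 28, 9, 10, 3, 14]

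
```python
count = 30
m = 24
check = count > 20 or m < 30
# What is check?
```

Answer: True

Derivation:
Trace (tracking check):
count = 30  # -> count = 30
m = 24  # -> m = 24
check = count > 20 or m < 30  # -> check = True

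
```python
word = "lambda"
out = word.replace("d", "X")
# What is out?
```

Trace (tracking out):
word = 'lambda'  # -> word = 'lambda'
out = word.replace('d', 'X')  # -> out = 'lambXa'

Answer: 'lambXa'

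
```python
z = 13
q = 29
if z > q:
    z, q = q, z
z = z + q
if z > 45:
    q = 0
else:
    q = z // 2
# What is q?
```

Trace (tracking q):
z = 13  # -> z = 13
q = 29  # -> q = 29
if z > q:  # condition is False
z = z + q  # -> z = 42
if z > 45:  # condition is False
else:
    q = z // 2  # -> q = 21

Answer: 21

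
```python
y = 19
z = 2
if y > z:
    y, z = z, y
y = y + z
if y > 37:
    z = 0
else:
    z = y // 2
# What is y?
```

Trace (tracking y):
y = 19  # -> y = 19
z = 2  # -> z = 2
if y > z:  # condition is True
    y, z = (z, y)  # -> y = 2, z = 19
y = y + z  # -> y = 21
if y > 37:  # condition is False
else:
    z = y // 2  # -> z = 10

Answer: 21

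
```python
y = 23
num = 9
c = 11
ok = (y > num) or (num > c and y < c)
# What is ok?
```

Answer: True

Derivation:
Trace (tracking ok):
y = 23  # -> y = 23
num = 9  # -> num = 9
c = 11  # -> c = 11
ok = y > num or (num > c and y < c)  # -> ok = True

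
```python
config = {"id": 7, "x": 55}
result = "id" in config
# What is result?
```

Trace (tracking result):
config = {'id': 7, 'x': 55}  # -> config = {'id': 7, 'x': 55}
result = 'id' in config  # -> result = True

Answer: True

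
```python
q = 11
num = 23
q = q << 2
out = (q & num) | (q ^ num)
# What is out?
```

Trace (tracking out):
q = 11  # -> q = 11
num = 23  # -> num = 23
q = q << 2  # -> q = 44
out = q & num | q ^ num  # -> out = 63

Answer: 63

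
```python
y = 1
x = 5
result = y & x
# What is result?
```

Trace (tracking result):
y = 1  # -> y = 1
x = 5  # -> x = 5
result = y & x  # -> result = 1

Answer: 1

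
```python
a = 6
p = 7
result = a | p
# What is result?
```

Trace (tracking result):
a = 6  # -> a = 6
p = 7  # -> p = 7
result = a | p  # -> result = 7

Answer: 7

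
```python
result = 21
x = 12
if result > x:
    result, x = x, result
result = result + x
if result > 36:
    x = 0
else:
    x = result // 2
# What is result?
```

Answer: 33

Derivation:
Trace (tracking result):
result = 21  # -> result = 21
x = 12  # -> x = 12
if result > x:  # condition is True
    result, x = (x, result)  # -> result = 12, x = 21
result = result + x  # -> result = 33
if result > 36:  # condition is False
else:
    x = result // 2  # -> x = 16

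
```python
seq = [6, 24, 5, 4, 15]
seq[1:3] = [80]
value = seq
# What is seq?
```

Answer: [6, 80, 4, 15]

Derivation:
Trace (tracking seq):
seq = [6, 24, 5, 4, 15]  # -> seq = [6, 24, 5, 4, 15]
seq[1:3] = [80]  # -> seq = [6, 80, 4, 15]
value = seq  # -> value = [6, 80, 4, 15]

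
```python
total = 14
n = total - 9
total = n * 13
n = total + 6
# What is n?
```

Answer: 71

Derivation:
Trace (tracking n):
total = 14  # -> total = 14
n = total - 9  # -> n = 5
total = n * 13  # -> total = 65
n = total + 6  # -> n = 71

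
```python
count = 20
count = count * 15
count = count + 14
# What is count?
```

Answer: 314

Derivation:
Trace (tracking count):
count = 20  # -> count = 20
count = count * 15  # -> count = 300
count = count + 14  # -> count = 314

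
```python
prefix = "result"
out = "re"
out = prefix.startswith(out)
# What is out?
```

Answer: True

Derivation:
Trace (tracking out):
prefix = 'result'  # -> prefix = 'result'
out = 're'  # -> out = 're'
out = prefix.startswith(out)  # -> out = True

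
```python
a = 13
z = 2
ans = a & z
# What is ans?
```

Trace (tracking ans):
a = 13  # -> a = 13
z = 2  # -> z = 2
ans = a & z  # -> ans = 0

Answer: 0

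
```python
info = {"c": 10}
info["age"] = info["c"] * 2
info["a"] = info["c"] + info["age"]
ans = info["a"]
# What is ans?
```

Trace (tracking ans):
info = {'c': 10}  # -> info = {'c': 10}
info['age'] = info['c'] * 2  # -> info = {'c': 10, 'age': 20}
info['a'] = info['c'] + info['age']  # -> info = {'c': 10, 'age': 20, 'a': 30}
ans = info['a']  # -> ans = 30

Answer: 30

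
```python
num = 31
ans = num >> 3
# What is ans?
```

Answer: 3

Derivation:
Trace (tracking ans):
num = 31  # -> num = 31
ans = num >> 3  # -> ans = 3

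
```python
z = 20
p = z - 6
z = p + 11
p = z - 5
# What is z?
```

Trace (tracking z):
z = 20  # -> z = 20
p = z - 6  # -> p = 14
z = p + 11  # -> z = 25
p = z - 5  # -> p = 20

Answer: 25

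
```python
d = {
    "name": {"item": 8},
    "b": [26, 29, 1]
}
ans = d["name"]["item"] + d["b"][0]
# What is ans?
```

Trace (tracking ans):
d = {'name': {'item': 8}, 'b': [26, 29, 1]}  # -> d = {'name': {'item': 8}, 'b': [26, 29, 1]}
ans = d['name']['item'] + d['b'][0]  # -> ans = 34

Answer: 34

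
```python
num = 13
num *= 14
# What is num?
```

Answer: 182

Derivation:
Trace (tracking num):
num = 13  # -> num = 13
num *= 14  # -> num = 182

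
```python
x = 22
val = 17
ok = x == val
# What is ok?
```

Trace (tracking ok):
x = 22  # -> x = 22
val = 17  # -> val = 17
ok = x == val  # -> ok = False

Answer: False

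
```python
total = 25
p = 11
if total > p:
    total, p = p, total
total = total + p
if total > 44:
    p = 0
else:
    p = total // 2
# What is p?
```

Trace (tracking p):
total = 25  # -> total = 25
p = 11  # -> p = 11
if total > p:  # condition is True
    total, p = (p, total)  # -> total = 11, p = 25
total = total + p  # -> total = 36
if total > 44:  # condition is False
else:
    p = total // 2  # -> p = 18

Answer: 18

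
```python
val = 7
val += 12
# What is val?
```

Answer: 19

Derivation:
Trace (tracking val):
val = 7  # -> val = 7
val += 12  # -> val = 19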